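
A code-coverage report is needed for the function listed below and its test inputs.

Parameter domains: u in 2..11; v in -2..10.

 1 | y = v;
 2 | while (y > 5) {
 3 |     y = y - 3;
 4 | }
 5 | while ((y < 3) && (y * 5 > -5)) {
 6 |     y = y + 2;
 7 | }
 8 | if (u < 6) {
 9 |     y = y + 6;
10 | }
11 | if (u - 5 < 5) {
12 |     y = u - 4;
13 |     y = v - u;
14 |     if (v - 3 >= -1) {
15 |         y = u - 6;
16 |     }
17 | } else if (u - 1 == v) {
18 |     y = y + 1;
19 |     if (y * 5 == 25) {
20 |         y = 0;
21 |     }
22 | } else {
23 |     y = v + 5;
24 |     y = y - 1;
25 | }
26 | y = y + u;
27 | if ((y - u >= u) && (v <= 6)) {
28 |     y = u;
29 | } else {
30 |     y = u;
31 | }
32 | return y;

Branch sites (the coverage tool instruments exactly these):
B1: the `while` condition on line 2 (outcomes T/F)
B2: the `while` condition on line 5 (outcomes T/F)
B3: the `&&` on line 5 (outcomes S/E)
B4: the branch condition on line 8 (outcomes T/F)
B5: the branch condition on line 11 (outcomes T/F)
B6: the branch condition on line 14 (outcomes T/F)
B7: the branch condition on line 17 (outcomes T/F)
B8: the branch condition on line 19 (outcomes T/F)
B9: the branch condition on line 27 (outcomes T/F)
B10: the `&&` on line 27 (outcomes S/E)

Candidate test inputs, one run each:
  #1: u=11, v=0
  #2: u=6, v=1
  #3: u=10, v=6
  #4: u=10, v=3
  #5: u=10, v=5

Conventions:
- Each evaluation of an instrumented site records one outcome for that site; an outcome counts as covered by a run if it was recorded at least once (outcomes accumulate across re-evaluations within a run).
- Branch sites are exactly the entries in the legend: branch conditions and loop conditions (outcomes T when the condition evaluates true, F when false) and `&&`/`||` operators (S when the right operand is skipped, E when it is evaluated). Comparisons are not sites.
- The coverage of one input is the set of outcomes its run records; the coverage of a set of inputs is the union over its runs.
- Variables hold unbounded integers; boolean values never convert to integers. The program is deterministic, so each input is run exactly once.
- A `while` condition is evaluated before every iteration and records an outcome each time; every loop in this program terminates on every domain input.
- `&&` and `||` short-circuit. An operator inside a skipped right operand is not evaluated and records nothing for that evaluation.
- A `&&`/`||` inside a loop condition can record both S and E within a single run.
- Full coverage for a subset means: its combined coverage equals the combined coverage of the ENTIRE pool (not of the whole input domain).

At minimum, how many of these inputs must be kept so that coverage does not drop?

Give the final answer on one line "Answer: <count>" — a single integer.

input #1 (u=11, v=0): covers B1=F, B2=T, B2=F, B3=S, B3=E, B4=F, B5=F, B7=F, B9=F, B10=S
input #2 (u=6, v=1): covers B1=F, B2=T, B2=F, B3=S, B3=E, B4=F, B5=T, B6=F, B9=F, B10=S
input #3 (u=10, v=6): covers B1=T, B1=F, B2=F, B3=S, B4=F, B5=F, B7=F, B9=T, B10=E
input #4 (u=10, v=3): covers B1=F, B2=F, B3=S, B4=F, B5=F, B7=F, B9=F, B10=S
input #5 (u=10, v=5): covers B1=F, B2=F, B3=S, B4=F, B5=F, B7=F, B9=F, B10=S
together the pool reaches 15 outcomes: B1=T, B1=F, B2=T, B2=F, B3=S, B3=E, B4=F, B5=T, B5=F, B6=F, B7=F, B9=T, B9=F, B10=S, B10=E
every size-1 subset falls short of the 15 outcomes (best: 10/15)
inputs {2, 3} (size 2) cover everything; no size-2 subset with a lexicographically smaller index list covers all 15

Answer: 2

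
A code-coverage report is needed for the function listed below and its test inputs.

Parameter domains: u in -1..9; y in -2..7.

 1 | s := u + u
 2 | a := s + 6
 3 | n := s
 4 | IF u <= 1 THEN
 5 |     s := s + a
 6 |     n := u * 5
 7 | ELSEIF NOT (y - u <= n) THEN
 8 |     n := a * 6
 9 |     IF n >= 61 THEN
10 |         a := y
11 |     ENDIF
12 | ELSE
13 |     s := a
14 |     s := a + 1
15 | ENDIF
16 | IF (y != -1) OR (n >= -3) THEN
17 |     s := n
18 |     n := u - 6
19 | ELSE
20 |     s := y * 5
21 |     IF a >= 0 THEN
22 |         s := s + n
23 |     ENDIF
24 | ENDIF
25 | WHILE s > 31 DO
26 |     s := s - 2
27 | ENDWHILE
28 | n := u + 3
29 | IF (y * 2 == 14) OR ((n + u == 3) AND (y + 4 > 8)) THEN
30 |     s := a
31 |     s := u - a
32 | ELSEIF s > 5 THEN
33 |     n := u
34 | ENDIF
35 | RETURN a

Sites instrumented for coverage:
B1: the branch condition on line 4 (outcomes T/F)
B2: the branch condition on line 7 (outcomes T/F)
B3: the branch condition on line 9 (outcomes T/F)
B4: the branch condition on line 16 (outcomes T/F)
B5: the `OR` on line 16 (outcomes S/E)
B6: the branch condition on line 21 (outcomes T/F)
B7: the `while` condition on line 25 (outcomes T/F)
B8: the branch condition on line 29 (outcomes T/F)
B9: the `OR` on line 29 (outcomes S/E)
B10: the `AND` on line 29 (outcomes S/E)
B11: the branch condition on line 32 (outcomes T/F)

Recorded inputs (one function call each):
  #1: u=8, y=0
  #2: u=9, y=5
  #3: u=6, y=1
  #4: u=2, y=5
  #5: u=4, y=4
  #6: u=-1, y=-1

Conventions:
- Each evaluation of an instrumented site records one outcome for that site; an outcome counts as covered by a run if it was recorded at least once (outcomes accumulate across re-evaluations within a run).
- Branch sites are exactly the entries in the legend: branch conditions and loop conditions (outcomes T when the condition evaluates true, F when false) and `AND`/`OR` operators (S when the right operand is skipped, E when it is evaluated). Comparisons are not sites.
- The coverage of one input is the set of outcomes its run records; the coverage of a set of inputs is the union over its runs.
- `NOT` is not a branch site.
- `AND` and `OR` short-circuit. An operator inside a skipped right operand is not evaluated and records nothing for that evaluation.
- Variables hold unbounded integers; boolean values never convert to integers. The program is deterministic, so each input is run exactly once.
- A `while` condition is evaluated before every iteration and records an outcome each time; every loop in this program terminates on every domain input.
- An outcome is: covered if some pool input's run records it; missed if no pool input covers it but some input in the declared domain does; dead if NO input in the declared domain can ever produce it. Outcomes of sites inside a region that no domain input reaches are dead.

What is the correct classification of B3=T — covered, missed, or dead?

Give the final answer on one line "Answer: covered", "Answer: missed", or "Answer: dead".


no pool input records B3=T
checking all 110 inputs in the declared domain: B3=T is never recorded -> dead
Answer: dead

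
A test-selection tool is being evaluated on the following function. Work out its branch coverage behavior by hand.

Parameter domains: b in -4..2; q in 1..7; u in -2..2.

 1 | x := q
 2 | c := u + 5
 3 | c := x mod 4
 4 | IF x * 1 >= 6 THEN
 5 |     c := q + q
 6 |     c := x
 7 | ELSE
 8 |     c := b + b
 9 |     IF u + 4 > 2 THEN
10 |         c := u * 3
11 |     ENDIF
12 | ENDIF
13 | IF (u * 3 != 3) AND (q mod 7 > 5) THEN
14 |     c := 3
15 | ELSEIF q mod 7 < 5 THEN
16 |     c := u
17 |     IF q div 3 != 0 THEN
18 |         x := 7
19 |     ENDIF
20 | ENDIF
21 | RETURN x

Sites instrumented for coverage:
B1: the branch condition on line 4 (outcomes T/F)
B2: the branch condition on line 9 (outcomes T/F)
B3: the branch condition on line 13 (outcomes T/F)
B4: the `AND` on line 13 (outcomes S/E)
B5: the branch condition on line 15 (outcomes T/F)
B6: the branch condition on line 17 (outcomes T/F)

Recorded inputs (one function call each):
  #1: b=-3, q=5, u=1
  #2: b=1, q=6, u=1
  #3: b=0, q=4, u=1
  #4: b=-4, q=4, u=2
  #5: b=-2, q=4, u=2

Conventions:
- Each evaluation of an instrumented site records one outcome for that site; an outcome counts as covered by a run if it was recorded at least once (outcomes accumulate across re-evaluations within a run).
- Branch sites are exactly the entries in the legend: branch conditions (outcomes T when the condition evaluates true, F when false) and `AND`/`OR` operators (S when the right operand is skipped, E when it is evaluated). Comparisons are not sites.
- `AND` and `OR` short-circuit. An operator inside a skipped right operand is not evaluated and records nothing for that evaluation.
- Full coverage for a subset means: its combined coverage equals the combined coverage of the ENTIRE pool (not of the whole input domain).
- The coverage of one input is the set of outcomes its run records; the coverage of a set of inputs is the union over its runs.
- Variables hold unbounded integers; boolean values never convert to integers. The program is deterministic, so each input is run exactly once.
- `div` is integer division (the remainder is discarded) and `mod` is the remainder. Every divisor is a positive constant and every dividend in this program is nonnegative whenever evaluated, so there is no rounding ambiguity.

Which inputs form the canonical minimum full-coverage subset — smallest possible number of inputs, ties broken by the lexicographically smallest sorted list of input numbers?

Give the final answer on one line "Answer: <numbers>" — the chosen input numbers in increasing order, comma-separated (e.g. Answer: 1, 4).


input #1 (b=-3, q=5, u=1): events B1->F, B2->T, B4->S, B3->F, B5->F; covers B1=F, B2=T, B3=F, B4=S, B5=F
input #2 (b=1, q=6, u=1): events B1->T, B4->S, B3->F, B5->F; covers B1=T, B3=F, B4=S, B5=F
input #3 (b=0, q=4, u=1): events B1->F, B2->T, B4->S, B3->F, B5->T, B6->T; covers B1=F, B2=T, B3=F, B4=S, B5=T, B6=T
input #4 (b=-4, q=4, u=2): events B1->F, B2->T, B4->E, B3->F, B5->T, B6->T; covers B1=F, B2=T, B3=F, B4=E, B5=T, B6=T
input #5 (b=-2, q=4, u=2): events B1->F, B2->T, B4->E, B3->F, B5->T, B6->T; covers B1=F, B2=T, B3=F, B4=E, B5=T, B6=T
together the pool reaches 9 outcomes: B1=T, B1=F, B2=T, B3=F, B4=S, B4=E, B5=T, B5=F, B6=T
size 1 is not enough: best union over all size-1 subsets is 6/9
the canonical winner is {2, 4}: size 2, full 9-outcome coverage, earliest index list among size-2 covers
Answer: 2, 4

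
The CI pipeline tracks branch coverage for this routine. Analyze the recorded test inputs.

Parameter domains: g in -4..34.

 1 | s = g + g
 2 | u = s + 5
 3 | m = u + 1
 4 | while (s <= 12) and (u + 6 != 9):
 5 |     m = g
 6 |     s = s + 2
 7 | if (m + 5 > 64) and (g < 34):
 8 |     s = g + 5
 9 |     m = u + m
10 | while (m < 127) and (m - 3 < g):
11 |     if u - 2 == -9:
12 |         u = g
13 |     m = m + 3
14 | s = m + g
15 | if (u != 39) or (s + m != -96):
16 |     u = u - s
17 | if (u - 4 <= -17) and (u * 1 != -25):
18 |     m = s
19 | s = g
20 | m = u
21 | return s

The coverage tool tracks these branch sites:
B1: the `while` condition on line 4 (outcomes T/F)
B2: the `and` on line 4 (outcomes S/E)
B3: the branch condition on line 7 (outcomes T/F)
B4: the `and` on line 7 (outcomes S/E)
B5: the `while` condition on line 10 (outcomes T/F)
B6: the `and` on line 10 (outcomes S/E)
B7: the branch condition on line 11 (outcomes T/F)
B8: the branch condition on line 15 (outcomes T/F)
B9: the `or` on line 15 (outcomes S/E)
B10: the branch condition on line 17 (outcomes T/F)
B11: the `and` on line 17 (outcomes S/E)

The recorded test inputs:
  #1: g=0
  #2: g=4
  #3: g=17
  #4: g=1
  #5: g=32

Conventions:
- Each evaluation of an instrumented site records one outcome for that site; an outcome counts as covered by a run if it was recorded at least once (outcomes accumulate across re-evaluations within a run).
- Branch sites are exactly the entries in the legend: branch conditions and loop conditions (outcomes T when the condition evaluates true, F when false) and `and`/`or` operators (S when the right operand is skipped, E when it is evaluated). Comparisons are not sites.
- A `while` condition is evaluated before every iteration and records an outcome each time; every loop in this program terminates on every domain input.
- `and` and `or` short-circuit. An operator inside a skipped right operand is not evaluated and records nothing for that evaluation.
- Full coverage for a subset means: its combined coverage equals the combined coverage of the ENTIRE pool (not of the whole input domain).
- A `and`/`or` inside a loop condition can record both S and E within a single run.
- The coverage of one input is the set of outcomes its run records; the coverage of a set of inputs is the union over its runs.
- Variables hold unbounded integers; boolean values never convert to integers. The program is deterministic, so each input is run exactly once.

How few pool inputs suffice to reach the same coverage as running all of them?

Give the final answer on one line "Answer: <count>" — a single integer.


run #1 (g=0) runs B2->E, B1->T, B2->E, B1->T, B2->E, B1->T, B2->E, B1->T, B2->E, B1->T, B2->E, B1->T, B2->E, B1->T, ...; records B1=T, B1=F, B2=S, B2=E, B3=F, B4=S, B5=T, B5=F, B6=E, B7=F, B8=T, B9=S, B10=F, B11=S
run #2 (g=4) runs B2->E, B1->T, B2->E, B1->T, B2->E, B1->T, B2->S, B1->F, B4->S, B3->F, B6->E, B5->T, B7->F, B6->E, ...; records B1=T, B1=F, B2=S, B2=E, B3=F, B4=S, B5=T, B5=F, B6=E, B7=F, B8=T, B9=S, B10=F, B11=S
run #3 (g=17) runs B2->S, B1->F, B4->S, B3->F, B6->E, B5->F, B9->E, B8->T, B11->E, B10->T; records B1=F, B2=S, B3=F, B4=S, B5=F, B6=E, B8=T, B9=E, B10=T, B11=E
run #4 (g=1) runs B2->E, B1->T, B2->E, B1->T, B2->E, B1->T, B2->E, B1->T, B2->E, B1->T, B2->E, B1->T, B2->S, B1->F, ...; records B1=T, B1=F, B2=S, B2=E, B3=F, B4=S, B5=T, B5=F, B6=E, B7=F, B8=T, B9=S, B10=F, B11=S
run #5 (g=32) runs B2->S, B1->F, B4->E, B3->T, B6->S, B5->F, B9->S, B8->T, B11->E, B10->T; records B1=F, B2=S, B3=T, B4=E, B5=F, B6=S, B8=T, B9=S, B10=T, B11=E
union over all inputs: B1=T, B1=F, B2=S, B2=E, B3=T, B3=F, B4=S, B4=E, B5=T, B5=F, B6=S, B6=E, B7=F, B8=T, B9=S, B9=E, B10=T, B10=F, B11=S, B11=E (20 outcomes)
every size-1 subset falls short of the 20 outcomes (best: 14/20)
every size-2 subset falls short of the 20 outcomes (best: 19/20)
inputs {1, 3, 5} (size 3) cover everything; no size-3 subset with a lexicographically smaller index list covers all 20
Answer: 3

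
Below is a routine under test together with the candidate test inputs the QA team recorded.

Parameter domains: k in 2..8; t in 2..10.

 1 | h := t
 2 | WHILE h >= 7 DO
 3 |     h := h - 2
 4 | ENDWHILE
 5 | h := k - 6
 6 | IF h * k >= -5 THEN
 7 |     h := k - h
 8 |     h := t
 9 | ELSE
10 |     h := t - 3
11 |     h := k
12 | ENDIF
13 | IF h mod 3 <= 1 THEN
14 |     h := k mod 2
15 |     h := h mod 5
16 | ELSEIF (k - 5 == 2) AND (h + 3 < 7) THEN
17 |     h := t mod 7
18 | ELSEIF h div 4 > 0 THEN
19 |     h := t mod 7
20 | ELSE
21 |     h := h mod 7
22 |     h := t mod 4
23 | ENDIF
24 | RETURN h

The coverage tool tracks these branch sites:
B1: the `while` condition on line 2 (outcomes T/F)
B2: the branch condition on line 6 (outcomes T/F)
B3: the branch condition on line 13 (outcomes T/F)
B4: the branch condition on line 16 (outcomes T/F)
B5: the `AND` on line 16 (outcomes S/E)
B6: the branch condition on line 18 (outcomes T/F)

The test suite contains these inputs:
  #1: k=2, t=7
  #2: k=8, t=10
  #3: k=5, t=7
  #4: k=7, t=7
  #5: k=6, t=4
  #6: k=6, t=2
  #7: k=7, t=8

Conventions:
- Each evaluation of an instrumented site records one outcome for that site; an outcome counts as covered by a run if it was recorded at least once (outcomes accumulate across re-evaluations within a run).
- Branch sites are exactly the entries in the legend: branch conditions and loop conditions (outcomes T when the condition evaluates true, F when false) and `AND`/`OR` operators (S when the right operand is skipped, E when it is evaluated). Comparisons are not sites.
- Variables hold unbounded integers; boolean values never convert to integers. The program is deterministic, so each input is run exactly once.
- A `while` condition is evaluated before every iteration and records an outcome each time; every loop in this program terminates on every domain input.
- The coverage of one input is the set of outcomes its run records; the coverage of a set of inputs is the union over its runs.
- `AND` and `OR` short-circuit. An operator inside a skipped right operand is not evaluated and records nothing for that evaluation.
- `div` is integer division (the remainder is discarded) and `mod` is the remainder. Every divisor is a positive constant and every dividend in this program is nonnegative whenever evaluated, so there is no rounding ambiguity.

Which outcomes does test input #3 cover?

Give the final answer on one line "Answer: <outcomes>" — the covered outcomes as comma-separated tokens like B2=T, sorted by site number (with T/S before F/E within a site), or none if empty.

Tracing the run of input #3 (k=5, t=7):
  B1->T, B1->F, B2->T, B3->T
deduplicating events, the covered set is: B1=T, B1=F, B2=T, B3=T

Answer: B1=T, B1=F, B2=T, B3=T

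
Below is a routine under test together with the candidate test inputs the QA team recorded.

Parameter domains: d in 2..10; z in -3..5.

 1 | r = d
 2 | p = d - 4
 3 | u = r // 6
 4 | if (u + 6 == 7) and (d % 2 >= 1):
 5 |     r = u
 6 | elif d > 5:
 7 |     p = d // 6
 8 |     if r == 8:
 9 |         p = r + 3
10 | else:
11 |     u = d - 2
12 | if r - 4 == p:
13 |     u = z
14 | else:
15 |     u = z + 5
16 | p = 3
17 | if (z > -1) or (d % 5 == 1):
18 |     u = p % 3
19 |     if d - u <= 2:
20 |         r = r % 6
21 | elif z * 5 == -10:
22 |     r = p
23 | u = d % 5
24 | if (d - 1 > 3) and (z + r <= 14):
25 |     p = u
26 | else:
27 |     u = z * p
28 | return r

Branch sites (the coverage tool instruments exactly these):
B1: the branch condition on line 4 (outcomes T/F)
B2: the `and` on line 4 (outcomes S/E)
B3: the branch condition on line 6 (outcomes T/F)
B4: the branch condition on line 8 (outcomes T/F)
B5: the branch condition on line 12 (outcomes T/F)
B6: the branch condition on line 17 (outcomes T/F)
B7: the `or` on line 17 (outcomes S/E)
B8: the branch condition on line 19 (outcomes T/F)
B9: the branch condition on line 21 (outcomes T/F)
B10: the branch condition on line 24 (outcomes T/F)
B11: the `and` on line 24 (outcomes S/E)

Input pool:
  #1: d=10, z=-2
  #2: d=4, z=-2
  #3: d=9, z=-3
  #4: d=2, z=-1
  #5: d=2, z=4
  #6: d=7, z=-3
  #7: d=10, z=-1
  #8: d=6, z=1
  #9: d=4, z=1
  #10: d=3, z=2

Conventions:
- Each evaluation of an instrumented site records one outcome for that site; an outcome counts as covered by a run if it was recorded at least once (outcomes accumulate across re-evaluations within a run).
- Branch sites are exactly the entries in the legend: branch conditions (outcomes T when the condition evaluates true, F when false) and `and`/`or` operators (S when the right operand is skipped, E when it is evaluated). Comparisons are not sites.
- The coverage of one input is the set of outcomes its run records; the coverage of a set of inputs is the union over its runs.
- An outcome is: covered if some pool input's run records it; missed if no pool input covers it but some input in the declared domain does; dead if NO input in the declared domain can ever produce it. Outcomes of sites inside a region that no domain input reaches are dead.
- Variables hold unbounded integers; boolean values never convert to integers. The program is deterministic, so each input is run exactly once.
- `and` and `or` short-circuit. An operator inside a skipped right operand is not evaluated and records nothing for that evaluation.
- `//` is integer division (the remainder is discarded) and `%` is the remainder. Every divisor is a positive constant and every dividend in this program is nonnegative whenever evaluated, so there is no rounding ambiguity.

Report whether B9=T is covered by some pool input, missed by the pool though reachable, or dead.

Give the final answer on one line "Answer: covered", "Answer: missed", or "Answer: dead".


B9=T is recorded by pool input(s) 1, 2 -> covered
Answer: covered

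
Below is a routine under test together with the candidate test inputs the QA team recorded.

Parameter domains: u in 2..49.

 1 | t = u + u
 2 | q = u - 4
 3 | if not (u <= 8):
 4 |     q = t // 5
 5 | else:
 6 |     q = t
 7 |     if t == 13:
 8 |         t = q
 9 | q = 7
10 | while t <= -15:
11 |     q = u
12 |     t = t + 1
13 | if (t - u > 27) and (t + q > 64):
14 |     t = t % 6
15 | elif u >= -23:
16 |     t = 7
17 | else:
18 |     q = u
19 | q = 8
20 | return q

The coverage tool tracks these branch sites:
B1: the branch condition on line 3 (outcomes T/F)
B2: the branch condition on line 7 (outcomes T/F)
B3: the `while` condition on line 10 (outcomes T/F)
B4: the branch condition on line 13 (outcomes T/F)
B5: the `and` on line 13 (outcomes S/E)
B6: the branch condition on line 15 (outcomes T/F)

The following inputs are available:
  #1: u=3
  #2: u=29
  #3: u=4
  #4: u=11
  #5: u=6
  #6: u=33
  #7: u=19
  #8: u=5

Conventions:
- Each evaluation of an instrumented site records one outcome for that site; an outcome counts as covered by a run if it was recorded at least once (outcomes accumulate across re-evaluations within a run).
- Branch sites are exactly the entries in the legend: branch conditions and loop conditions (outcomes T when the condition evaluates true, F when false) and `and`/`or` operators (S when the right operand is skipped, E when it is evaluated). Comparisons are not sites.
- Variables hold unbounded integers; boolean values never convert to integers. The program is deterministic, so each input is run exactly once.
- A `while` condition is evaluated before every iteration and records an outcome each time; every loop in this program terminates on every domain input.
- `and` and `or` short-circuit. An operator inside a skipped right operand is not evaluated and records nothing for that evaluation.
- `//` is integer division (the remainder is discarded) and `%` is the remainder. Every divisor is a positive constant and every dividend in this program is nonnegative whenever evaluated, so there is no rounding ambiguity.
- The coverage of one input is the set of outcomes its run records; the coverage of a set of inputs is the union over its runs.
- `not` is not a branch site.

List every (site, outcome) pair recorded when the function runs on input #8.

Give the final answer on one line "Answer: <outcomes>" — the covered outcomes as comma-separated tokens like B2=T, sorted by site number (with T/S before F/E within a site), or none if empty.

Tracing the run of input #8 (u=5):
  B1->F, B2->F, B3->F, B5->S, B4->F, B6->T
as a set, this run covers: B1=F, B2=F, B3=F, B4=F, B5=S, B6=T

Answer: B1=F, B2=F, B3=F, B4=F, B5=S, B6=T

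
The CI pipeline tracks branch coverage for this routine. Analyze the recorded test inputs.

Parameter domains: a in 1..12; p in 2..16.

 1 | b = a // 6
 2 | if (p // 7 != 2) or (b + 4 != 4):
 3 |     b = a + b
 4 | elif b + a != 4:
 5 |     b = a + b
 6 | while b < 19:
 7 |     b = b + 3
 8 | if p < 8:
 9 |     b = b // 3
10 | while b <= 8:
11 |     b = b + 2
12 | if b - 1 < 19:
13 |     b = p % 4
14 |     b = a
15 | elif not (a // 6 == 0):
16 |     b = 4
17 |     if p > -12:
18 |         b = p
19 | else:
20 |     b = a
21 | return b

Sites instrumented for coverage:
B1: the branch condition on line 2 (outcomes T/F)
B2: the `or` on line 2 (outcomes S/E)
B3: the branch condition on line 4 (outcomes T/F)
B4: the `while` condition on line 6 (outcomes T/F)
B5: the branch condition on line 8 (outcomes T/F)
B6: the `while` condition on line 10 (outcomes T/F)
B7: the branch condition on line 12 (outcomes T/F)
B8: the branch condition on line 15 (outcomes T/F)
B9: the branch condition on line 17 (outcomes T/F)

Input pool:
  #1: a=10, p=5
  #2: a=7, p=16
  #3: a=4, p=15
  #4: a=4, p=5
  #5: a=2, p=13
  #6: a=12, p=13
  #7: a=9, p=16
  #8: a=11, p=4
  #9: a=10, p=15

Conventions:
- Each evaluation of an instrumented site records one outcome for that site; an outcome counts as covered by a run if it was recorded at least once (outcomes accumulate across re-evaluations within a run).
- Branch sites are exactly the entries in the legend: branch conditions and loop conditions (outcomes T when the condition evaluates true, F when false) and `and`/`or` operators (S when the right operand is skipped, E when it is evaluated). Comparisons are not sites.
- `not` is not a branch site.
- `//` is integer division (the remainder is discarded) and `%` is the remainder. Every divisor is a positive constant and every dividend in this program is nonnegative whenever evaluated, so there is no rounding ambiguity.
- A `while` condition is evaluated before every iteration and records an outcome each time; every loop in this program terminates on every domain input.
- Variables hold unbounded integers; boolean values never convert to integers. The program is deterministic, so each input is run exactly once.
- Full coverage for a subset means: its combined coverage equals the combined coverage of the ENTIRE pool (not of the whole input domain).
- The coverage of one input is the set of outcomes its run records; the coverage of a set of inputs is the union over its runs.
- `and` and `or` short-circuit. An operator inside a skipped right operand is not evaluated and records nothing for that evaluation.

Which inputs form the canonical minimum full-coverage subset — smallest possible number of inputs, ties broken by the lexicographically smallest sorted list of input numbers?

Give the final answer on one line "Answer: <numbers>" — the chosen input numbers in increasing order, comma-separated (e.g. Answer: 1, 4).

input #1, a=10, p=5: events B2->S, B1->T, B4->T, B4->T, B4->T, B4->F, B5->T, B6->T, B6->T, B6->F, B7->T; outcomes B1=T, B2=S, B4=T, B4=F, B5=T, B6=T, B6=F, B7=T
input #2, a=7, p=16: events B2->E, B1->T, B4->T, B4->T, B4->T, B4->T, B4->F, B5->F, B6->F, B7->F, B8->T, B9->T; outcomes B1=T, B2=E, B4=T, B4=F, B5=F, B6=F, B7=F, B8=T, B9=T
input #3, a=4, p=15: events B2->E, B1->F, B3->F, B4->T, B4->T, B4->T, B4->T, B4->T, B4->T, B4->T, B4->F, B5->F, B6->F, B7->F, ...; outcomes B1=F, B2=E, B3=F, B4=T, B4=F, B5=F, B6=F, B7=F, B8=F
input #4, a=4, p=5: events B2->S, B1->T, B4->T, B4->T, B4->T, B4->T, B4->T, B4->F, B5->T, B6->T, B6->T, B6->F, B7->T; outcomes B1=T, B2=S, B4=T, B4=F, B5=T, B6=T, B6=F, B7=T
input #5, a=2, p=13: events B2->S, B1->T, B4->T, B4->T, B4->T, B4->T, B4->T, B4->T, B4->F, B5->F, B6->F, B7->F, B8->F; outcomes B1=T, B2=S, B4=T, B4=F, B5=F, B6=F, B7=F, B8=F
input #6, a=12, p=13: events B2->S, B1->T, B4->T, B4->T, B4->F, B5->F, B6->F, B7->F, B8->T, B9->T; outcomes B1=T, B2=S, B4=T, B4=F, B5=F, B6=F, B7=F, B8=T, B9=T
input #7, a=9, p=16: events B2->E, B1->T, B4->T, B4->T, B4->T, B4->F, B5->F, B6->F, B7->T; outcomes B1=T, B2=E, B4=T, B4=F, B5=F, B6=F, B7=T
input #8, a=11, p=4: events B2->S, B1->T, B4->T, B4->T, B4->T, B4->F, B5->T, B6->T, B6->F, B7->T; outcomes B1=T, B2=S, B4=T, B4=F, B5=T, B6=T, B6=F, B7=T
input #9, a=10, p=15: events B2->E, B1->T, B4->T, B4->T, B4->T, B4->F, B5->F, B6->F, B7->F, B8->T, B9->T; outcomes B1=T, B2=E, B4=T, B4=F, B5=F, B6=F, B7=F, B8=T, B9=T
the full pool covers 16 outcomes: B1=T, B1=F, B2=S, B2=E, B3=F, B4=T, B4=F, B5=T, B5=F, B6=T, B6=F, B7=T, B7=F, B8=T, B8=F, B9=T
no size-1 subset reaches all 16 outcomes (best union: 9/16)
no size-2 subset reaches all 16 outcomes (best union: 14/16)
inputs {1, 2, 3} (size 3) cover everything; no size-3 subset with a lexicographically smaller index list covers all 16

Answer: 1, 2, 3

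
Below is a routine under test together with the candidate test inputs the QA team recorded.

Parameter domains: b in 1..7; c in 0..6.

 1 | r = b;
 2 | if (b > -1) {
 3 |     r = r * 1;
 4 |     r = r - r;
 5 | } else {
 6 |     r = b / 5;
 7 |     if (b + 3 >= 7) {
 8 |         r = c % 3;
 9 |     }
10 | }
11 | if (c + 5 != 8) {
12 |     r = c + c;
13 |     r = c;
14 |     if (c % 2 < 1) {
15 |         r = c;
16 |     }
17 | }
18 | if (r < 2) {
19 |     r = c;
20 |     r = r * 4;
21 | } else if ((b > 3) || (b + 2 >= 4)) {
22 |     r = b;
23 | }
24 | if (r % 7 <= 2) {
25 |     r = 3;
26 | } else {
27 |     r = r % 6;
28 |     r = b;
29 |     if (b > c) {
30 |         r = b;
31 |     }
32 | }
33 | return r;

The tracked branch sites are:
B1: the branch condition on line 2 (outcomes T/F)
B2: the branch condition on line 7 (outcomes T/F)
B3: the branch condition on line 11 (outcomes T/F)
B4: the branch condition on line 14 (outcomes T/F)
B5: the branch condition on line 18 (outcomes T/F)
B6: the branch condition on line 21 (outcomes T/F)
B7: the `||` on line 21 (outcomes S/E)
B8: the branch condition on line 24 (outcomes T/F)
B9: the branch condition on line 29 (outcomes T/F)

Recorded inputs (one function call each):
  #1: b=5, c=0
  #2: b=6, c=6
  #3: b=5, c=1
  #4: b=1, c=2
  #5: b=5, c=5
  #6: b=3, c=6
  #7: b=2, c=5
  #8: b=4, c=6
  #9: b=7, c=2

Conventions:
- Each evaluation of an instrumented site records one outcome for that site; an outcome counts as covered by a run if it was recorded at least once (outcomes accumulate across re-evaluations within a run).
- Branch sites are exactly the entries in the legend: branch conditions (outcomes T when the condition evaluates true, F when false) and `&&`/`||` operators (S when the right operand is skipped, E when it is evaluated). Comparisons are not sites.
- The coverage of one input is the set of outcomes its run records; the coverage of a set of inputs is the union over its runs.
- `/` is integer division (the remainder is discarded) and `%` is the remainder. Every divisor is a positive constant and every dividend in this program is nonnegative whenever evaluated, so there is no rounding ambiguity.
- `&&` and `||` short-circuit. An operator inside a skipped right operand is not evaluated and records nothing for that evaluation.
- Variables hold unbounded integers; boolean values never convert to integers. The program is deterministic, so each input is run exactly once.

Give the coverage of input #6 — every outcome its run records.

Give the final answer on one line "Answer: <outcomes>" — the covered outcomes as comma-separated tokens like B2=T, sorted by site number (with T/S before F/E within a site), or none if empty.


Simulating input #6 (b=3, c=6) step by step:
  B1->T, B3->T, B4->T, B5->F, B7->E, B6->T, B8->F, B9->F
as a set, this run covers: B1=T, B3=T, B4=T, B5=F, B6=T, B7=E, B8=F, B9=F
Answer: B1=T, B3=T, B4=T, B5=F, B6=T, B7=E, B8=F, B9=F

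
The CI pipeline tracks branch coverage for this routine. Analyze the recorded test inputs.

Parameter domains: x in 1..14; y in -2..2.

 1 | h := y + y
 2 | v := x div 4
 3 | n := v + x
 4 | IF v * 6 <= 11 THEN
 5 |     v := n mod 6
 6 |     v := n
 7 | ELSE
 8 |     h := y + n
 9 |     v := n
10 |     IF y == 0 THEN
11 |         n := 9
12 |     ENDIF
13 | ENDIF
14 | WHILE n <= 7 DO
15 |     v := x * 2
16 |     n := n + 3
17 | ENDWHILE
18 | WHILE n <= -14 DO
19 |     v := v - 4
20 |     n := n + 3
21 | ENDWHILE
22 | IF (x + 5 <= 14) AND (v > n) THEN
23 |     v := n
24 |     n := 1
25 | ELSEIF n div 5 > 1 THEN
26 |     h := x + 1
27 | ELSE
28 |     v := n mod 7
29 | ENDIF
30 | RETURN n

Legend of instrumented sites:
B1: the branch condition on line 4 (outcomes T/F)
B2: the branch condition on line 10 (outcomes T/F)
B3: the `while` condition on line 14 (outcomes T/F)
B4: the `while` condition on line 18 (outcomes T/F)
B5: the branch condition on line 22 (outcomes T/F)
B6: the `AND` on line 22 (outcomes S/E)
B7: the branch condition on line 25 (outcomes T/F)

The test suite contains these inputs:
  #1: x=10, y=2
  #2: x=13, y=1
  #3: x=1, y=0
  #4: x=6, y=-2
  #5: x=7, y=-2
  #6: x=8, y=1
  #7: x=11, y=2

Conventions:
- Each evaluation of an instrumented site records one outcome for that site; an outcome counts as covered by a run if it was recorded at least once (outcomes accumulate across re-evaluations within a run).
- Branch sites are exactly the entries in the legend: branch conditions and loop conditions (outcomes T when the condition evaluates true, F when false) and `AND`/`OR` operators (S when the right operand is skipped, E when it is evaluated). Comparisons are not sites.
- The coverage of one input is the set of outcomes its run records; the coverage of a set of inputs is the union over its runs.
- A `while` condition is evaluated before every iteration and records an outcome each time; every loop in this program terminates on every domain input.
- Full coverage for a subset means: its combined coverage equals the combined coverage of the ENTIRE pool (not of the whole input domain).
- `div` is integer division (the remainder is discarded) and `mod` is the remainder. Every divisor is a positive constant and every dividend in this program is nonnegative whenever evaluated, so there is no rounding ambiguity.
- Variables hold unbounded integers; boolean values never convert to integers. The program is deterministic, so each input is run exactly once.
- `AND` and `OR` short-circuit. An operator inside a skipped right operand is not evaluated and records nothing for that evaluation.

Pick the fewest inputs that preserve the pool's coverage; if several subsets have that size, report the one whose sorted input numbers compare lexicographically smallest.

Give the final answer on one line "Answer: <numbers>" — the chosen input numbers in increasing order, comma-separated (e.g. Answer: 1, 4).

input #1, x=10, y=2: events B1->F, B2->F, B3->F, B4->F, B6->S, B5->F, B7->T; outcomes B1=F, B2=F, B3=F, B4=F, B5=F, B6=S, B7=T
input #2, x=13, y=1: events B1->F, B2->F, B3->F, B4->F, B6->S, B5->F, B7->T; outcomes B1=F, B2=F, B3=F, B4=F, B5=F, B6=S, B7=T
input #3, x=1, y=0: events B1->T, B3->T, B3->T, B3->T, B3->F, B4->F, B6->E, B5->F, B7->T; outcomes B1=T, B3=T, B3=F, B4=F, B5=F, B6=E, B7=T
input #4, x=6, y=-2: events B1->T, B3->T, B3->F, B4->F, B6->E, B5->T; outcomes B1=T, B3=T, B3=F, B4=F, B5=T, B6=E
input #5, x=7, y=-2: events B1->T, B3->F, B4->F, B6->E, B5->F, B7->F; outcomes B1=T, B3=F, B4=F, B5=F, B6=E, B7=F
input #6, x=8, y=1: events B1->F, B2->F, B3->F, B4->F, B6->E, B5->F, B7->T; outcomes B1=F, B2=F, B3=F, B4=F, B5=F, B6=E, B7=T
input #7, x=11, y=2: events B1->F, B2->F, B3->F, B4->F, B6->S, B5->F, B7->T; outcomes B1=F, B2=F, B3=F, B4=F, B5=F, B6=S, B7=T
together the pool reaches 12 outcomes: B1=T, B1=F, B2=F, B3=T, B3=F, B4=F, B5=T, B5=F, B6=S, B6=E, B7=T, B7=F
no size-1 subset reaches all 12 outcomes (best union: 7/12)
no size-2 subset reaches all 12 outcomes (best union: 11/12)
at size 3, {1, 4, 5} reaches all 12 outcomes; every lexicographically earlier size-3 subset fails

Answer: 1, 4, 5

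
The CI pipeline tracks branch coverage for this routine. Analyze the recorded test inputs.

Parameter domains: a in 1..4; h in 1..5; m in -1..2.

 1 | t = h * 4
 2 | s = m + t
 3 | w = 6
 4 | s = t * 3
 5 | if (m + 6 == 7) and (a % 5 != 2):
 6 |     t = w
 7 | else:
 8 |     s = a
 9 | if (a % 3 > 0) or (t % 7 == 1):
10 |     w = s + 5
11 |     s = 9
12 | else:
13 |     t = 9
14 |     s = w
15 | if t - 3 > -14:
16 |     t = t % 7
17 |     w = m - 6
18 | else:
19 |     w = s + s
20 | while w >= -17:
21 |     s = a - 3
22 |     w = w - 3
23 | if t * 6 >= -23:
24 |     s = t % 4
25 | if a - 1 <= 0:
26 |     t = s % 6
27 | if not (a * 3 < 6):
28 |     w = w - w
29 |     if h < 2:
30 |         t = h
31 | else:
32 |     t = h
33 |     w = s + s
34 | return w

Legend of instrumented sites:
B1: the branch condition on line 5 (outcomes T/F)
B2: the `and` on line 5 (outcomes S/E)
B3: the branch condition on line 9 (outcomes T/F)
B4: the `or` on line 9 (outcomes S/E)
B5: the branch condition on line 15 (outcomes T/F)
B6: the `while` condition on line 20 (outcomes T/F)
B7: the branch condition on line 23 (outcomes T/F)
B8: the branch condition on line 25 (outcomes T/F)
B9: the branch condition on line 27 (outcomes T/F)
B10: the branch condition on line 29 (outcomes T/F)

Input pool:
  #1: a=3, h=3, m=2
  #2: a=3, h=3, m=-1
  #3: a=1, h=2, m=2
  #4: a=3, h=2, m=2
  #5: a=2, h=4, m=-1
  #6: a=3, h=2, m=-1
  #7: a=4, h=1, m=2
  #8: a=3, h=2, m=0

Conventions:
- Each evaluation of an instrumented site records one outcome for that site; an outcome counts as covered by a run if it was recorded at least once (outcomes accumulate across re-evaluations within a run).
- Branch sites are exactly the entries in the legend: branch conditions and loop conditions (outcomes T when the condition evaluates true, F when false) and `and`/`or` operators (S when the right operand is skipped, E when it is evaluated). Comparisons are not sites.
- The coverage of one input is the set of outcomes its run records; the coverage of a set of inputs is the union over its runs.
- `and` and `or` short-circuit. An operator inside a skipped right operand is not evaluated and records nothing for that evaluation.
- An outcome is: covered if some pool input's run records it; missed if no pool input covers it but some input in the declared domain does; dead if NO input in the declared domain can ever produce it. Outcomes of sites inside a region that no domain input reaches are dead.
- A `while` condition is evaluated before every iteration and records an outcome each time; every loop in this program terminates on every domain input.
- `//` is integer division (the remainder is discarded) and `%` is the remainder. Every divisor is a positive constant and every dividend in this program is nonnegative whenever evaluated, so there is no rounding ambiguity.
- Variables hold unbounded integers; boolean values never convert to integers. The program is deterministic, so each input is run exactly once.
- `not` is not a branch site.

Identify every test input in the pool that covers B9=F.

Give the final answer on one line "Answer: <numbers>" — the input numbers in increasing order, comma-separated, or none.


input #1 (a=3, h=3, m=2): does not record B9=F
input #2 (a=3, h=3, m=-1): does not record B9=F
input #3 (a=1, h=2, m=2): records B9=F
input #4 (a=3, h=2, m=2): does not record B9=F
input #5 (a=2, h=4, m=-1): does not record B9=F
input #6 (a=3, h=2, m=-1): does not record B9=F
input #7 (a=4, h=1, m=2): does not record B9=F
input #8 (a=3, h=2, m=0): does not record B9=F
Answer: 3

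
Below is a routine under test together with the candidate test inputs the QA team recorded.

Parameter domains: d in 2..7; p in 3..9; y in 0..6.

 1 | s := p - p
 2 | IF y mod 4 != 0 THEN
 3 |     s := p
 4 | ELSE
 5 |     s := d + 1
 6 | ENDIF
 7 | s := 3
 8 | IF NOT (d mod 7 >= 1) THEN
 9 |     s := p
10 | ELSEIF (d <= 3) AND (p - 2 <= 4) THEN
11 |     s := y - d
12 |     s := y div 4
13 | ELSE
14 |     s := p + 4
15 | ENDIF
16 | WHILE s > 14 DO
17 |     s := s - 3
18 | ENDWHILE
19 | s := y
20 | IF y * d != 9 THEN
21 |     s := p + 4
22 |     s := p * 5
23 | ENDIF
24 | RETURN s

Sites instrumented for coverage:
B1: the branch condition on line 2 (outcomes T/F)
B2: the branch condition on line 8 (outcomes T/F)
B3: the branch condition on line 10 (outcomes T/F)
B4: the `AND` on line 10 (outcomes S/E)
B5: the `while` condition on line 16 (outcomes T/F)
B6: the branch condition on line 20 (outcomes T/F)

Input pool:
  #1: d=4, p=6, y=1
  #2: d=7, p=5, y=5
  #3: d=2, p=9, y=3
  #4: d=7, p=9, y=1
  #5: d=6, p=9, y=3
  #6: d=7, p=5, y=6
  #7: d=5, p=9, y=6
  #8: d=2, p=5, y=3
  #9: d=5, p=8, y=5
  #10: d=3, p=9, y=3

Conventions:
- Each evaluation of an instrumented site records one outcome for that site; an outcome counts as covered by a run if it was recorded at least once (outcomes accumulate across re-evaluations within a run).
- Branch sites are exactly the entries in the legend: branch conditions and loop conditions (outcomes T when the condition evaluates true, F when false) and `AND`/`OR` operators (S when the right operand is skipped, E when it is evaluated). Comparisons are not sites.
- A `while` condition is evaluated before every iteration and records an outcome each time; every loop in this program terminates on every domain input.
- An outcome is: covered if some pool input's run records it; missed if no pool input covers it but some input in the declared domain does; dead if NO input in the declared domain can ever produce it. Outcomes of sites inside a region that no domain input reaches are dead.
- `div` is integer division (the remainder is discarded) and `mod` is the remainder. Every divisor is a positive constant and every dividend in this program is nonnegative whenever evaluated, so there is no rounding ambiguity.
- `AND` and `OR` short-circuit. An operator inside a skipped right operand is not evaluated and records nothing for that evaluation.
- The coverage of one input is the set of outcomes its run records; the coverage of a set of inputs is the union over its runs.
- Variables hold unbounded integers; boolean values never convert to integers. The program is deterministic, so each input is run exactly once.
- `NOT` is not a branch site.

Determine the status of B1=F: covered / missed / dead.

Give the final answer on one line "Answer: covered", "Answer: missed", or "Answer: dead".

no pool input records B1=F
but domain input (d=2, p=3, y=0) does record it -> reachable, so missed

Answer: missed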